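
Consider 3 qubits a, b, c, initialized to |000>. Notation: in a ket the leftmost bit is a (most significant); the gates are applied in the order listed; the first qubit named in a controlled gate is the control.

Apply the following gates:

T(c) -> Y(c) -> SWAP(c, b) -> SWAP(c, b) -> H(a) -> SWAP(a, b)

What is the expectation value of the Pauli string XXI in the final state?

The expectation value of XXI is 0. Key observation: the block from step 3 through step 4 cancels to the identity and can be dropped.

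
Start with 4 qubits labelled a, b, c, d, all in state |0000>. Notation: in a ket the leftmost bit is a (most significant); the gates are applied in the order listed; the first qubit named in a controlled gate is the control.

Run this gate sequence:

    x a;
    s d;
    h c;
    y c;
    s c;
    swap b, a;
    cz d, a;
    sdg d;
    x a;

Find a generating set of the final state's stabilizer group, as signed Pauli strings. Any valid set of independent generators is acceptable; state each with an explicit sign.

One valid set of independent stabilizer generators is -IIYI, -ZIII, -IZII, +IIIZ (any independent generating set of the same group is equally correct).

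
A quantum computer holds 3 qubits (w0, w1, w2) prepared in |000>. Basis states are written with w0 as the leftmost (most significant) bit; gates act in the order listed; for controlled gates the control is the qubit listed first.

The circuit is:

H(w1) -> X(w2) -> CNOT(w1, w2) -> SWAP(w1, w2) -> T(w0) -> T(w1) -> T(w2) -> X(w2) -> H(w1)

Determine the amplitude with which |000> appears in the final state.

The final state's coefficient on |000> equals exp(I*pi/4)/2.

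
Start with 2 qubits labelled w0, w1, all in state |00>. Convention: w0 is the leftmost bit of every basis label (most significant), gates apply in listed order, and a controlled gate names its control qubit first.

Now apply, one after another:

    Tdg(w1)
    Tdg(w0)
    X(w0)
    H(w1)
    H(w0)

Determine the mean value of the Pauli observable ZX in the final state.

The expectation value of ZX is 0.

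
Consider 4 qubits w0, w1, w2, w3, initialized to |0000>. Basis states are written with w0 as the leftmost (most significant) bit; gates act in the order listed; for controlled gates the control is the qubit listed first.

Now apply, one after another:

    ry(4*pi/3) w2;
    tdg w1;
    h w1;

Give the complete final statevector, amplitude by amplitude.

After the circuit, the state carries amplitude -sqrt(2)/4 on |0000>, sqrt(6)/4 on |0010>, -sqrt(2)/4 on |0100>, sqrt(6)/4 on |0110>, and 0 on every other basis state.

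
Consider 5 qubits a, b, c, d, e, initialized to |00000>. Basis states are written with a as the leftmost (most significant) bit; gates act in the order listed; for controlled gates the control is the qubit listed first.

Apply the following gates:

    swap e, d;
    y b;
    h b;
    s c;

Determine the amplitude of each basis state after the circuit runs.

The resulting statevector has amplitude sqrt(2)*I/2 on |00000>, -sqrt(2)*I/2 on |01000>, and 0 on every other basis state.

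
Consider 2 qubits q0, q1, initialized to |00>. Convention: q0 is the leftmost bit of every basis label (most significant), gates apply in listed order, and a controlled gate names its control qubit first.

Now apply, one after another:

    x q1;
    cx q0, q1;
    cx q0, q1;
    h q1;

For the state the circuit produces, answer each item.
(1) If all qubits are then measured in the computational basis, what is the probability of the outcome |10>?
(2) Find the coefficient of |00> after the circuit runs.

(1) Outcome |10> occurs with probability 0.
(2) |00> carries amplitude sqrt(2)/2 in the final state.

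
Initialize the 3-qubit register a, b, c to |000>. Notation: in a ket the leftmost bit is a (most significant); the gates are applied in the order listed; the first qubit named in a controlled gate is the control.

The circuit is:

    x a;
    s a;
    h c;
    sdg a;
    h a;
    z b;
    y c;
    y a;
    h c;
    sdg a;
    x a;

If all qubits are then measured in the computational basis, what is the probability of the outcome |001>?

Outcome |001> occurs with probability 1/2.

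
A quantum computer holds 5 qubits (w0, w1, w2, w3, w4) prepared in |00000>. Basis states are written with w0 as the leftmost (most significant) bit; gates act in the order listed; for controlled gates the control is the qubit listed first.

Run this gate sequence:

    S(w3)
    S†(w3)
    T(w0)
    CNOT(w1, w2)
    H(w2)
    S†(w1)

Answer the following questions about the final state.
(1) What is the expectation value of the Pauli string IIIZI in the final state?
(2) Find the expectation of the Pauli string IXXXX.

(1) The expectation value of IIIZI is 1. Key observation: steps 1-2 multiply out to the identity, so the circuit reduces to the remaining gates.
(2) In the final state, IXXXX has expectation 0.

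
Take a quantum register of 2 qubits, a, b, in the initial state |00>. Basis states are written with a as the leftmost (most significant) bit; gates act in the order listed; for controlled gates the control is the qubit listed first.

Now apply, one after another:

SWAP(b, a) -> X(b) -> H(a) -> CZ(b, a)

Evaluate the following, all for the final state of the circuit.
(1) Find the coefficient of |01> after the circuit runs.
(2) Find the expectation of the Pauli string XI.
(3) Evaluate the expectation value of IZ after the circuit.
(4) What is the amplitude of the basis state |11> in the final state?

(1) The final state's coefficient on |01> equals sqrt(2)/2.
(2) The observable XI averages to -1.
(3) In the final state, IZ has expectation -1.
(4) The final state's coefficient on |11> equals -sqrt(2)/2.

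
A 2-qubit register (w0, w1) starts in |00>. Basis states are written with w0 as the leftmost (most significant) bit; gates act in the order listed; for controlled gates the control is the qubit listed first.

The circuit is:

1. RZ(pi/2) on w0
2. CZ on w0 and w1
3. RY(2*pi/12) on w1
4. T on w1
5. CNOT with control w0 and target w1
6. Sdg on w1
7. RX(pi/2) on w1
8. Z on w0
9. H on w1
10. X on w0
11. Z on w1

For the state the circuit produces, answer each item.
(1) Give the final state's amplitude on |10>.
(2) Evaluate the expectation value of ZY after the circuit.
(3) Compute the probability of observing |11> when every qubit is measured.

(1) The amplitude on |10> is (-sqrt(6) - sqrt(2) + sqrt(2)*I - (-sqrt(6) + sqrt(2) - sqrt(6)*I + sqrt(2)*I)*exp(I*pi/4) + sqrt(6)*I)*exp(3*I*pi/4)/8.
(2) The observable ZY averages to sqrt(3)/2.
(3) Outcome |11> occurs with probability 1/2 - sqrt(2)/8.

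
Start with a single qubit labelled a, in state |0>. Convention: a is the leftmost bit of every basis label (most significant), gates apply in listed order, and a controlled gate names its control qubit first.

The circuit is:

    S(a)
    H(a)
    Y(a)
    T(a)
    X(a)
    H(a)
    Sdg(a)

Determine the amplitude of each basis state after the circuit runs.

The resulting statevector has amplitude -I/2 + exp(3*I*pi/4)/2 on |0>, 1/2 + exp(I*pi/4)/2 on |1>.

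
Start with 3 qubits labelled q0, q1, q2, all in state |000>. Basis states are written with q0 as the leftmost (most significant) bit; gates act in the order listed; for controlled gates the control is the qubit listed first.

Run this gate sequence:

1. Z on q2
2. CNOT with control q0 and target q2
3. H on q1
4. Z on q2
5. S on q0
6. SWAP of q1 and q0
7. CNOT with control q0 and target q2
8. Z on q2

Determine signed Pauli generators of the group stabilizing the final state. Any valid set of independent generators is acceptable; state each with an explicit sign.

The stabilizer group can be generated by -XIX, +ZIZ, +IZI, among other valid generating sets.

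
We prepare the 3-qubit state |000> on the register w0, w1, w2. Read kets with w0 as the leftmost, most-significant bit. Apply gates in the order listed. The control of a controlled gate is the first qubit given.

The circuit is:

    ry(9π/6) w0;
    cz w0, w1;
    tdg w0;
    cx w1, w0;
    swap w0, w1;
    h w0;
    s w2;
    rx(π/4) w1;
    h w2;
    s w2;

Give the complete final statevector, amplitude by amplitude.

The resulting statevector has amplitude sqrt(2)*(-sqrt(sqrt(2) + 2) - sqrt(2 - sqrt(2))*exp(I*pi/4))/8 on |000>, -sqrt(2)*I*sqrt(sqrt(2) + 2)/8 - sqrt(2)*sqrt(2 - sqrt(2))*exp(3*I*pi/4)/8 on |001>, -sqrt(2)*sqrt(sqrt(2) + 2)*exp(3*I*pi/4)/8 + sqrt(2)*I*sqrt(2 - sqrt(2))/8 on |010>, sqrt(2)*(-sqrt(2 - sqrt(2)) + sqrt(sqrt(2) + 2)*exp(I*pi/4))/8 on |011>, sqrt(2)*(-sqrt(sqrt(2) + 2) - sqrt(2 - sqrt(2))*exp(I*pi/4))/8 on |100>, -sqrt(2)*I*sqrt(sqrt(2) + 2)/8 - sqrt(2)*sqrt(2 - sqrt(2))*exp(3*I*pi/4)/8 on |101>, -sqrt(2)*sqrt(sqrt(2) + 2)*exp(3*I*pi/4)/8 + sqrt(2)*I*sqrt(2 - sqrt(2))/8 on |110>, sqrt(2)*(-sqrt(2 - sqrt(2)) + sqrt(sqrt(2) + 2)*exp(I*pi/4))/8 on |111>.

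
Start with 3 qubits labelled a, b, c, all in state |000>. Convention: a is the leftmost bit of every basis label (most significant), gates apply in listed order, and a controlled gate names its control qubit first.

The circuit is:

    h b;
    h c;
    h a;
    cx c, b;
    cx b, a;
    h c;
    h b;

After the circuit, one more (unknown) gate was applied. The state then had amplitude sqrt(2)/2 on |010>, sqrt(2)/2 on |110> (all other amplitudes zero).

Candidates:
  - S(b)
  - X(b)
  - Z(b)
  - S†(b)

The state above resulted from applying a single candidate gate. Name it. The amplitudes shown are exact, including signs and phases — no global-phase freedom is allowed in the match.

The unique candidate consistent with the amplitudes is X(b).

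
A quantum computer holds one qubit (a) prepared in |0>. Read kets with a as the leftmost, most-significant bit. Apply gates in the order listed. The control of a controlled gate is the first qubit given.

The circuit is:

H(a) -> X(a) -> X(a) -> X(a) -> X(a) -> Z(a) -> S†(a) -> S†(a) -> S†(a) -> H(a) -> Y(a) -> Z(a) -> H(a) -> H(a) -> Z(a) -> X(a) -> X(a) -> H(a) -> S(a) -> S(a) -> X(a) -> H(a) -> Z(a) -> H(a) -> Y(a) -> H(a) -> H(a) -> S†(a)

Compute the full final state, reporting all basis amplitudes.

After the circuit, the state carries amplitude sqrt(2)/2 on |0>, sqrt(2)/2 on |1>. Key observation: gates 13-14 undo each other exactly, leaving only the rest of the circuit to track.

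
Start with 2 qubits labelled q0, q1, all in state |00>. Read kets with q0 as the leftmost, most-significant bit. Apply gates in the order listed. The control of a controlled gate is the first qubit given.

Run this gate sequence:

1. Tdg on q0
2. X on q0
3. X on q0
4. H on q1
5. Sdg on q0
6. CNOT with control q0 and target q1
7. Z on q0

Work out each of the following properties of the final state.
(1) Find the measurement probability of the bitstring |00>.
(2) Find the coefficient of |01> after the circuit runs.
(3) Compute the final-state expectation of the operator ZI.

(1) The probability of measuring |00> is 1/2. Key observation: steps 2-3 multiply out to the identity, so the circuit reduces to the remaining gates.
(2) The final state's coefficient on |01> equals sqrt(2)/2.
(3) The expectation value of ZI is 1.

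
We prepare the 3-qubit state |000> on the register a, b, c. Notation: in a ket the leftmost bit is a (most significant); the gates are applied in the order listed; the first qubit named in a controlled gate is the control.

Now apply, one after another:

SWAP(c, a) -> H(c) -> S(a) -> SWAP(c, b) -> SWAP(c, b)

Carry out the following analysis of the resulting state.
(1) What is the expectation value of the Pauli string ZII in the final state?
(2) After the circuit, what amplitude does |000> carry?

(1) The expectation value of ZII is 1.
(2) |000> carries amplitude sqrt(2)/2 in the final state.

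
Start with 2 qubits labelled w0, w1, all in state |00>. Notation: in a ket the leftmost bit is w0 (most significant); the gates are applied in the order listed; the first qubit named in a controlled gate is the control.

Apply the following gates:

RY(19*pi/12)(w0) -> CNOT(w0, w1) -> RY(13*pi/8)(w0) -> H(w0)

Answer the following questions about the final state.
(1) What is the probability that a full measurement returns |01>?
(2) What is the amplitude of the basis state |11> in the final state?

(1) Outcome |01> occurs with probability -sqrt(3)*sqrt(1/2 - sqrt(2)/4)*sqrt(sqrt(2)/4 + 1/2)*sin(3*pi/16)*cos(3*pi/16)/2 - sqrt(3)*sqrt(1/2 - sqrt(2)/4)*sqrt(sqrt(2)/4 + 1/2)*cos(3*pi/16)**2/4 - sqrt(3)*sqrt(1/2 - sqrt(2)/4)*sqrt(sqrt(2)/4 + 1/2)*sin(3*pi/16)**2/4 + sqrt(2)*sin(3*pi/16)**2/16 + sqrt(2)*cos(3*pi/16)**2/16 + sin(3*pi/16)**2/4 + sqrt(2)*sin(3*pi/16)*cos(3*pi/16)/8 + cos(3*pi/16)**2/4 + sin(3*pi/16)*cos(3*pi/16)/2.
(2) |11> carries amplitude -sqrt(6)*sqrt(sqrt(2)/4 + 1/2)*sin(3*pi/16)/4 - sqrt(2)*sqrt(1/2 - sqrt(2)/4)*cos(3*pi/16)/4 + sqrt(2)*sqrt(1/2 - sqrt(2)/4)*sin(3*pi/16)/4 + sqrt(6)*sqrt(sqrt(2)/4 + 1/2)*cos(3*pi/16)/4 in the final state.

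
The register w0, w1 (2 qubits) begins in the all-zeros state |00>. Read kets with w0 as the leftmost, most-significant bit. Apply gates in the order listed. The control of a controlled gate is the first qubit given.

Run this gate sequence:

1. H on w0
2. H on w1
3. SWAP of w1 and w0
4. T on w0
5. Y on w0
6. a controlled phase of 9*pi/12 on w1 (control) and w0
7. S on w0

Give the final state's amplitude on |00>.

The amplitude on |00> is -exp(3*I*pi/4)/2.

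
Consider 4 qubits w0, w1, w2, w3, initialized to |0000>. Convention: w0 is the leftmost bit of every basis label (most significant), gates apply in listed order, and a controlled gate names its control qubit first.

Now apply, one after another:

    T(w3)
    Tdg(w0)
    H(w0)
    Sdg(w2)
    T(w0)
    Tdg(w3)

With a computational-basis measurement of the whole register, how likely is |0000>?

Outcome |0000> occurs with probability 1/2.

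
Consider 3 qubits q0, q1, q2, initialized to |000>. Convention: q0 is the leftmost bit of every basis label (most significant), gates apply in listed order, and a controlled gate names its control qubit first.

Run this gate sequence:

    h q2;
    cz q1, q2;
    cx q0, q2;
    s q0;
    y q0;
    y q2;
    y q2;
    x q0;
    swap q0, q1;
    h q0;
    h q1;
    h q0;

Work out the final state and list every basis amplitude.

The resulting statevector has amplitude I/2 on |000>, I/2 on |001>, I/2 on |010>, I/2 on |011>, 0 on |100>, 0 on |101>, 0 on |110>, 0 on |111>.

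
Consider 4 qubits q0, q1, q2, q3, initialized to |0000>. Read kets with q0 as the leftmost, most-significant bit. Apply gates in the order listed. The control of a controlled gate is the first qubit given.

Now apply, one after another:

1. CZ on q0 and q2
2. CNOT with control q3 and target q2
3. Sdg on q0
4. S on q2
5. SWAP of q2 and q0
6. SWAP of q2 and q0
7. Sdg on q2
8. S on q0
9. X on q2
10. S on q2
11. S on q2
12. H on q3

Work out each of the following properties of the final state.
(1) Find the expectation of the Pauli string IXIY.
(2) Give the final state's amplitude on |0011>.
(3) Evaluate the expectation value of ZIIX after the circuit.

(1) In the final state, IXIY has expectation 0. Key observation: gates 3-8 undo each other exactly, leaving only the rest of the circuit to track.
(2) The final state's coefficient on |0011> equals -sqrt(2)/2.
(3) The observable ZIIX averages to 1.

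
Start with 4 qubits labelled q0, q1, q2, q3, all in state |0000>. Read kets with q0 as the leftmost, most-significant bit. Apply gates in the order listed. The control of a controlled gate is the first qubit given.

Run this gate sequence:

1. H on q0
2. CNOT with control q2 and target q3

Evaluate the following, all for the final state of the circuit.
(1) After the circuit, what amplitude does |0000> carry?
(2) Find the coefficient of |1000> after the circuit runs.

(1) |0000> carries amplitude sqrt(2)/2 in the final state.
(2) The amplitude on |1000> is sqrt(2)/2.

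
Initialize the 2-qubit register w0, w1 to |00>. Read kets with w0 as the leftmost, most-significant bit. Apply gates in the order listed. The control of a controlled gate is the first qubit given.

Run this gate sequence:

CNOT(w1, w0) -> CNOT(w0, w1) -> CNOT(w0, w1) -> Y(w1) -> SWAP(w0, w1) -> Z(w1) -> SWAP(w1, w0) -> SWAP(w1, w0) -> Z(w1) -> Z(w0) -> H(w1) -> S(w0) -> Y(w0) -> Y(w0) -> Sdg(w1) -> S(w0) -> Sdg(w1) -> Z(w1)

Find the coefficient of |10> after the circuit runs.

|10> carries amplitude sqrt(2)*I/2 in the final state. Key observation: steps 6-9 multiply out to the identity, so the circuit reduces to the remaining gates.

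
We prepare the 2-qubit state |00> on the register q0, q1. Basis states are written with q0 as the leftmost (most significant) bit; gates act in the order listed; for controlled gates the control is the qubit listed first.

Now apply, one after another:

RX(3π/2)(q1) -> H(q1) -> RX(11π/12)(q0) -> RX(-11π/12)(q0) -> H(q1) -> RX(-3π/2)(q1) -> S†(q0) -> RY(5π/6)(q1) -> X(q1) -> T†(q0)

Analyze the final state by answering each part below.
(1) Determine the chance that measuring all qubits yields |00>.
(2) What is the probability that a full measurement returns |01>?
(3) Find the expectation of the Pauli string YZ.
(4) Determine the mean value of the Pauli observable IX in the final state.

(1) Outcome |00> occurs with probability sqrt(3)/4 + 1/2. Key observation: gates 1-6 undo each other exactly, leaving only the rest of the circuit to track.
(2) Outcome |01> occurs with probability 1/2 - sqrt(3)/4.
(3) The expectation value of YZ is 0.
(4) The observable IX averages to 1/2.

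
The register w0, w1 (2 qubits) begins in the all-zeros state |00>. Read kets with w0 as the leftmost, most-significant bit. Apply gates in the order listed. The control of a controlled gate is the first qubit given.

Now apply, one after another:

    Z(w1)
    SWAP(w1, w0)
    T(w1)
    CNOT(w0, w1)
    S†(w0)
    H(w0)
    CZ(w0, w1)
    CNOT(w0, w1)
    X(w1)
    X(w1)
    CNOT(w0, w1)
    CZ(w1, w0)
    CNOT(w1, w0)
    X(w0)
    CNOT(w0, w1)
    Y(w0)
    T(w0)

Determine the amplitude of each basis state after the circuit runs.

After the circuit, the state carries amplitude 0 on |00>, -sqrt(2)*I/2 on |01>, sqrt(2)*exp(3*I*pi/4)/2 on |10>, 0 on |11>. Key observation: steps 8-11 multiply out to the identity, so the circuit reduces to the remaining gates.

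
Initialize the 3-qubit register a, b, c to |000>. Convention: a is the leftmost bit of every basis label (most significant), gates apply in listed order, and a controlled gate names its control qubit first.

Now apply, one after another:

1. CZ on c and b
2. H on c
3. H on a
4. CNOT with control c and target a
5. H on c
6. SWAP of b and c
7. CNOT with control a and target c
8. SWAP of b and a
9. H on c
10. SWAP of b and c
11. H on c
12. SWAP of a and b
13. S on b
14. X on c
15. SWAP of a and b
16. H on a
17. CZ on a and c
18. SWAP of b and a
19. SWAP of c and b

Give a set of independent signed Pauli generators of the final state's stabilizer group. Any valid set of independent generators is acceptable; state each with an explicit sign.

One valid set of independent stabilizer generators is +XXZ, +IZX, -ZZI (any independent generating set of the same group is equally correct).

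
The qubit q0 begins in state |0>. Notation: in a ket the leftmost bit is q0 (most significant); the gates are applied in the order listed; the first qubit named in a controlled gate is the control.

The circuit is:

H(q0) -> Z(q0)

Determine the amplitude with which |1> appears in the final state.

The final state's coefficient on |1> equals -sqrt(2)/2.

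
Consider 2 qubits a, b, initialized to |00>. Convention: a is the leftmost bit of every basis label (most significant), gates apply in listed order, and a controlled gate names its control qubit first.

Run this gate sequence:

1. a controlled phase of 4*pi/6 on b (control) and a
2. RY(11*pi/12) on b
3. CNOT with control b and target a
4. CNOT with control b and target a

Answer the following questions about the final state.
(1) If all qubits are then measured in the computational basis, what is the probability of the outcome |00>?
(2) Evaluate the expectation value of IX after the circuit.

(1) The probability of measuring |00> is -sqrt(6)/8 - sqrt(2)/8 + 1/2. Key observation: the block from step 3 through step 4 cancels to the identity and can be dropped.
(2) The observable IX averages to -sqrt(2)/4 + sqrt(6)/4.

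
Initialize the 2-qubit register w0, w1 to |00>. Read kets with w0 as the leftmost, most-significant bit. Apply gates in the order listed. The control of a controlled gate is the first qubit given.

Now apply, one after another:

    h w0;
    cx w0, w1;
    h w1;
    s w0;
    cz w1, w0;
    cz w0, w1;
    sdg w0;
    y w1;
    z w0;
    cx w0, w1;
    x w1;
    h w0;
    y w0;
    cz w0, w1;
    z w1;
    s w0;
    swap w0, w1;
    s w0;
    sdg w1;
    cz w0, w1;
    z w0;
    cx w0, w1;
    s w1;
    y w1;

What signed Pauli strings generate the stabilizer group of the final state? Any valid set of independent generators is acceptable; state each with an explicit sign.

The stabilizer group can be generated by +YI, -IZ, among other valid generating sets.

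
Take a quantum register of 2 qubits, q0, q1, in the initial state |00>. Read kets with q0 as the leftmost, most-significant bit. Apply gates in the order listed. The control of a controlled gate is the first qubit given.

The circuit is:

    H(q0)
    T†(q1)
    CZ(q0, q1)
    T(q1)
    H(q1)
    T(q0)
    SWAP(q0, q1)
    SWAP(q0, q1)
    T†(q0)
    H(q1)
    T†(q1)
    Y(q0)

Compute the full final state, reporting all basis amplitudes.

The final amplitudes are -sqrt(2)*I/2 on |00>, 0 on |01>, sqrt(2)*I/2 on |10>, 0 on |11>. Key observation: the block from step 4 through step 11 cancels to the identity and can be dropped.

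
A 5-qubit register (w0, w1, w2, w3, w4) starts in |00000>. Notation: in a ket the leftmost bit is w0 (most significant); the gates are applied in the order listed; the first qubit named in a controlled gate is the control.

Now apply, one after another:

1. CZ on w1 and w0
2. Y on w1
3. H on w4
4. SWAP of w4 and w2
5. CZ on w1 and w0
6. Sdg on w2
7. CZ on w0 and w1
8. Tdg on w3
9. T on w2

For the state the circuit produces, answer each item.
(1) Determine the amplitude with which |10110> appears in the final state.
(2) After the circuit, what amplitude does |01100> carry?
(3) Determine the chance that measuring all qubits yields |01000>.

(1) The amplitude on |10110> is 0.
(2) The amplitude on |01100> is sqrt(2)*exp(I*pi/4)/2.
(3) The probability of measuring |01000> is 1/2.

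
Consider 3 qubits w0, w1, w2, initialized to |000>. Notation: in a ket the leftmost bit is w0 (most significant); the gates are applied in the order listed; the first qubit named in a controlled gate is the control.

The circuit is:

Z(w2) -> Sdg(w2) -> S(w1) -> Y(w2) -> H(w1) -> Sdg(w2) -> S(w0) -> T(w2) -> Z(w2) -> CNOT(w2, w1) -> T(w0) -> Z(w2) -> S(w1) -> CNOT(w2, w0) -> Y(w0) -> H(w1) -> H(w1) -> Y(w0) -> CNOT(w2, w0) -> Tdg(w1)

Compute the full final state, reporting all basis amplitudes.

After the circuit, the state carries amplitude sqrt(2)*exp(I*pi/4)/2 on |001>, sqrt(2)*I/2 on |011>, and 0 on every other basis state. Key observation: steps 14-19 multiply out to the identity, so the circuit reduces to the remaining gates.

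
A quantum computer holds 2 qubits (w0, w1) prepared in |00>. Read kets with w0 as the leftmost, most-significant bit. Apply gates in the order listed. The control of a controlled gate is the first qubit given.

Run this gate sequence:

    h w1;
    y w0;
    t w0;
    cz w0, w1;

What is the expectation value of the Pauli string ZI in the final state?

The expectation value of ZI is -1.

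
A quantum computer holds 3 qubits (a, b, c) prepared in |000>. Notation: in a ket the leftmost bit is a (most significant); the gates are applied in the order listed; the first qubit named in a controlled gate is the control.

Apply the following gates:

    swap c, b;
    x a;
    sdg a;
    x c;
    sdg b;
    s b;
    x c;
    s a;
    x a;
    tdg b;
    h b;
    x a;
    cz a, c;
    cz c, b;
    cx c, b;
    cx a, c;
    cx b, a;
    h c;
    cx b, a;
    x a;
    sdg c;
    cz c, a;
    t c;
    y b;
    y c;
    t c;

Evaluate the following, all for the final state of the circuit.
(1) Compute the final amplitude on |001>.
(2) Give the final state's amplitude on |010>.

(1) The amplitude on |001> is exp(I*pi/4)/2. Key observation: the block from step 2 through step 9 cancels to the identity and can be dropped.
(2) The amplitude on |010> is exp(3*I*pi/4)/2.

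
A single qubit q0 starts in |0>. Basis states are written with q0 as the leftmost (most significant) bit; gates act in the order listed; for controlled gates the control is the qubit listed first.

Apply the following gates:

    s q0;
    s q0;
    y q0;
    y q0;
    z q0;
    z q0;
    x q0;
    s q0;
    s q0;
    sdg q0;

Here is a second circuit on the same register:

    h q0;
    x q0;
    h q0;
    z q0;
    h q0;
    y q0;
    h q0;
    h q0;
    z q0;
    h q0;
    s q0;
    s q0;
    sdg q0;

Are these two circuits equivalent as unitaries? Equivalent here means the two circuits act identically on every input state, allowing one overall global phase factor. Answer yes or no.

No: there is an input state on which the two circuits produce genuinely different outputs (not merely differing by a phase).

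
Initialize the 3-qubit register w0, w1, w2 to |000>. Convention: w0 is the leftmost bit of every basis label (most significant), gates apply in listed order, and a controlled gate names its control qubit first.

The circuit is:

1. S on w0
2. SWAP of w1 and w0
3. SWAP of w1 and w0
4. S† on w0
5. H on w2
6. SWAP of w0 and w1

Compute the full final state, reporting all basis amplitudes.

The final amplitudes are sqrt(2)/2 on |000>, sqrt(2)/2 on |001>, and 0 on every other basis state. Key observation: the block from step 2 through step 3 cancels to the identity and can be dropped.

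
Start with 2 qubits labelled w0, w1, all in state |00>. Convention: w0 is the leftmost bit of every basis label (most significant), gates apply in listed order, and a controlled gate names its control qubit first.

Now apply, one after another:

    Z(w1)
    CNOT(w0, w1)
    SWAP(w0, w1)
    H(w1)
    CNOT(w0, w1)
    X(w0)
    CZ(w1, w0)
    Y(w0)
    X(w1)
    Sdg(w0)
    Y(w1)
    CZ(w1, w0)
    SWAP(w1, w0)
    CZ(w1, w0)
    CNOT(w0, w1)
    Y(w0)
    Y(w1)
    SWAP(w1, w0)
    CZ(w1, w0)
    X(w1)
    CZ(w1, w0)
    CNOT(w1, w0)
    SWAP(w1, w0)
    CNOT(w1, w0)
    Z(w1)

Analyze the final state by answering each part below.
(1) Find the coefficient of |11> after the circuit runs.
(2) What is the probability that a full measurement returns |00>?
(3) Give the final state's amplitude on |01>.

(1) The amplitude on |11> is sqrt(2)/2.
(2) The probability of measuring |00> is 0.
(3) |01> carries amplitude -sqrt(2)/2 in the final state.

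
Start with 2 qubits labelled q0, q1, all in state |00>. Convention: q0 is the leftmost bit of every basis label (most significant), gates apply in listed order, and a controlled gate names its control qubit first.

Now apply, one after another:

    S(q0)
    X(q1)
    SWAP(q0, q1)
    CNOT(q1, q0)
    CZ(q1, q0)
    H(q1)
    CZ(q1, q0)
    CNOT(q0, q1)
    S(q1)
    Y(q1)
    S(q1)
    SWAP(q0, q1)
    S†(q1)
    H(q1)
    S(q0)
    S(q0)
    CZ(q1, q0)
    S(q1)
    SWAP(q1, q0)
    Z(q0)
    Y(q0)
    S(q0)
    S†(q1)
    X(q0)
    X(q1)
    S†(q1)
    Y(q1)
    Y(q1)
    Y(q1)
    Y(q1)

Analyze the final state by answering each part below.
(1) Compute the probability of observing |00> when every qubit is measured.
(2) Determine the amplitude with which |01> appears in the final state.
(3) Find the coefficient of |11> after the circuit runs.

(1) Outcome |00> occurs with probability 1/4. Key observation: steps 27-30 multiply out to the identity, so the circuit reduces to the remaining gates.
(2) The amplitude on |01> is 1/2.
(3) The amplitude on |11> is -1/2.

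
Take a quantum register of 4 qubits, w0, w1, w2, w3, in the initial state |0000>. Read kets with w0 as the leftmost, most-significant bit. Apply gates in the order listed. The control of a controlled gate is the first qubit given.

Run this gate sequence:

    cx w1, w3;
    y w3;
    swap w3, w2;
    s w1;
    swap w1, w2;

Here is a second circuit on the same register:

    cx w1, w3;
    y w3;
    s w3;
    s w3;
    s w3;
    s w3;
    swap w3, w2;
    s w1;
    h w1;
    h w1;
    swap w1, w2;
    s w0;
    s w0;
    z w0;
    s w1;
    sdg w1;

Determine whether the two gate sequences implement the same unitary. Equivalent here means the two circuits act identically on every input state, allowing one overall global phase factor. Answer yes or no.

Yes: on every input state the two circuits agree up to one overall phase factor.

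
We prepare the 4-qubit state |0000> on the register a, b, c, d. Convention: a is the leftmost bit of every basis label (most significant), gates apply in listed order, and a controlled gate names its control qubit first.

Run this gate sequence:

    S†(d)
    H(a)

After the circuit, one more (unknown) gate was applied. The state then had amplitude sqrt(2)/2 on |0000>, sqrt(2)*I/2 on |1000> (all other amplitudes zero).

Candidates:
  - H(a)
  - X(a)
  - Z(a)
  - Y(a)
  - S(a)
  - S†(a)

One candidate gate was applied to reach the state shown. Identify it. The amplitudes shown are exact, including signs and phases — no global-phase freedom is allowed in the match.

The applied gate was S(a).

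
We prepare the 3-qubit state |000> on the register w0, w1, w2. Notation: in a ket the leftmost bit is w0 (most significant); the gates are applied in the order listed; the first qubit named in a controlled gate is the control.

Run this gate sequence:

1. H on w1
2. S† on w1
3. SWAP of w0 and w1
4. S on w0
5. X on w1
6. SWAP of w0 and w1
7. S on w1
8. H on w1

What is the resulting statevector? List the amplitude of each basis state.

The resulting statevector has amplitude 1/2 + I/2 on |100>, 1/2 - I/2 on |110>, and 0 on every other basis state.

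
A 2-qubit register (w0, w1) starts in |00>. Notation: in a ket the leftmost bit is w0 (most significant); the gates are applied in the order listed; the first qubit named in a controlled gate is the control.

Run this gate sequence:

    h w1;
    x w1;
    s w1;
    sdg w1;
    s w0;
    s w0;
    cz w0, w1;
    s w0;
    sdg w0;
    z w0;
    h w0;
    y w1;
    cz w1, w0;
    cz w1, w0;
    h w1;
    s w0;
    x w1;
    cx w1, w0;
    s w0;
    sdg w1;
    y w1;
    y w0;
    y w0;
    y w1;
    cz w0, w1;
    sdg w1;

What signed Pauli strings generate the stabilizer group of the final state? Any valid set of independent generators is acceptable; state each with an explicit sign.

One valid set of independent stabilizer generators is -XI, +IZ (any independent generating set of the same group is equally correct).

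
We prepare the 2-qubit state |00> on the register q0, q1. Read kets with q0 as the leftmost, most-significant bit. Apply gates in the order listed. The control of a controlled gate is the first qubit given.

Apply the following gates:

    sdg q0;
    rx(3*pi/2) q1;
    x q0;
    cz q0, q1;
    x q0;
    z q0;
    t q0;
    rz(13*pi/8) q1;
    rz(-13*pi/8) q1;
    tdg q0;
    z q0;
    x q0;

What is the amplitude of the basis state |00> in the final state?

The final state's coefficient on |00> equals 0. Key observation: gates 5-12 undo each other exactly, leaving only the rest of the circuit to track.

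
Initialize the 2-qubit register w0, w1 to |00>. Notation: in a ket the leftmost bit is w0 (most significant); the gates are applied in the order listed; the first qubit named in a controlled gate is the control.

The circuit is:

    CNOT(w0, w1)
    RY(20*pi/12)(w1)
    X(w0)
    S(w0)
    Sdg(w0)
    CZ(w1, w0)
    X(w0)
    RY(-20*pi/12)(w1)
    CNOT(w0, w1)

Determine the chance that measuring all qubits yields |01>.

Outcome |01> occurs with probability 3/4.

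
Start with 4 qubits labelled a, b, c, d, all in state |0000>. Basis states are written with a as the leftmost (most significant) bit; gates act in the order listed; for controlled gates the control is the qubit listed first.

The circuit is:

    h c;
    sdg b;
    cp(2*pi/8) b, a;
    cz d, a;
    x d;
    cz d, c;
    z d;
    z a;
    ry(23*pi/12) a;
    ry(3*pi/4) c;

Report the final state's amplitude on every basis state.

After the circuit, the state carries amplitude sqrt(2)/8 + sqrt(6)/8 + sqrt(3)/4 on |0001>, -sqrt(2)/8 + 1/4 + sqrt(6)/8 on |0011>, -1/4 - sqrt(2)/8 + sqrt(6)/8 on |1001>, -sqrt(6)/8 - sqrt(2)/8 + sqrt(3)/4 on |1011>, and 0 on every other basis state.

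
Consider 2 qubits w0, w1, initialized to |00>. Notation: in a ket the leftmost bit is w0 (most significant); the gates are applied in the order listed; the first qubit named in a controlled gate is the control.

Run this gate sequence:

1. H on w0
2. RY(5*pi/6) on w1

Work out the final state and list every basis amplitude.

The resulting statevector has amplitude -1/4 + sqrt(3)/4 on |00>, 1/4 + sqrt(3)/4 on |01>, -1/4 + sqrt(3)/4 on |10>, 1/4 + sqrt(3)/4 on |11>.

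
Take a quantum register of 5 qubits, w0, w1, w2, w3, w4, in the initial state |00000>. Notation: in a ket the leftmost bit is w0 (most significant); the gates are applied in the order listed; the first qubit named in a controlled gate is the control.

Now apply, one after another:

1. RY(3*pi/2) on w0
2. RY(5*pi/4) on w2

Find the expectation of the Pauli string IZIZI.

The expectation value of IZIZI is 1.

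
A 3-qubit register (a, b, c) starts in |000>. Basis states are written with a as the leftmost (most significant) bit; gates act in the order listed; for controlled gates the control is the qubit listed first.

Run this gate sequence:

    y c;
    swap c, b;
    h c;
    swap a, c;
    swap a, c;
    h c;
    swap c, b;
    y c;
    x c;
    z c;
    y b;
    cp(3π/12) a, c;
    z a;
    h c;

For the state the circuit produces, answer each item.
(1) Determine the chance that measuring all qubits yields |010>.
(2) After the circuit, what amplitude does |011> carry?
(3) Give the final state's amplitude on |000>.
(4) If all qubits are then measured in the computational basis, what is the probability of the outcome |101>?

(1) A full measurement returns |010> with probability 1/2. Key observation: steps 1-8 multiply out to the identity, so the circuit reduces to the remaining gates.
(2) The amplitude on |011> is sqrt(2)*I/2.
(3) The final state's coefficient on |000> equals 0.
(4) A full measurement returns |101> with probability 0.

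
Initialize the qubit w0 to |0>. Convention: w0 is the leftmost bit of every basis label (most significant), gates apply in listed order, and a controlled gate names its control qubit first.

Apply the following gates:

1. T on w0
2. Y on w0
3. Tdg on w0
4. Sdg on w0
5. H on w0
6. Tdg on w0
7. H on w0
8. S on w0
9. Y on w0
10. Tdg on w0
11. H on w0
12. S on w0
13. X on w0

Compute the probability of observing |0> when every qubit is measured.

Outcome |0> occurs with probability 3/4.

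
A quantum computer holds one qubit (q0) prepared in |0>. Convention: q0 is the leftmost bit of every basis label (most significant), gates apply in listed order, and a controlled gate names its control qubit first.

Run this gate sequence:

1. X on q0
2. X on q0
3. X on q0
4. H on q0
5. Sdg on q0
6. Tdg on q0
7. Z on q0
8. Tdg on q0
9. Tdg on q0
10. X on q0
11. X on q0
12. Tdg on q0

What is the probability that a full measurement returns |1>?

A full measurement returns |1> with probability 1/2.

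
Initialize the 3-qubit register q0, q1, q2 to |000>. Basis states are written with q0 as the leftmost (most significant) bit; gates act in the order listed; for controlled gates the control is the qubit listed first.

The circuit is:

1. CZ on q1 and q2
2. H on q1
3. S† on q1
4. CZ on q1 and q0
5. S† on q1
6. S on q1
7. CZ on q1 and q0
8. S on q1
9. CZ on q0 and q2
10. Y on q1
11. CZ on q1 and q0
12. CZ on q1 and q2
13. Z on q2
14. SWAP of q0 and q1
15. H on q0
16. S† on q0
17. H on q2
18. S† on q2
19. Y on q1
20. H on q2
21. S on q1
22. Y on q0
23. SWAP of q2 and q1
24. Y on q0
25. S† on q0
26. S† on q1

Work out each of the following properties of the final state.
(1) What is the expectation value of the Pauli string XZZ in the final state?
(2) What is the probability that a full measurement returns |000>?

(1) The observable XZZ averages to 0. Key observation: steps 3-8 multiply out to the identity, so the circuit reduces to the remaining gates.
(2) A full measurement returns |000> with probability 0.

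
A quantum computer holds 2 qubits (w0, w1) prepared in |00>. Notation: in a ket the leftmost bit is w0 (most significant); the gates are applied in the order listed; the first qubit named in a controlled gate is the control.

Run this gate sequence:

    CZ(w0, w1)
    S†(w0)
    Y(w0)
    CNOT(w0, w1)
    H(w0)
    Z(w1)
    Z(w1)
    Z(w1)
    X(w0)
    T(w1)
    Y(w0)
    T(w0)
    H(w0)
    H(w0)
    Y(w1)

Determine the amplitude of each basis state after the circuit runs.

The resulting statevector has amplitude sqrt(2)*exp(3*I*pi/4)/2 on |00>, 0 on |01>, -sqrt(2)/2 on |10>, 0 on |11>.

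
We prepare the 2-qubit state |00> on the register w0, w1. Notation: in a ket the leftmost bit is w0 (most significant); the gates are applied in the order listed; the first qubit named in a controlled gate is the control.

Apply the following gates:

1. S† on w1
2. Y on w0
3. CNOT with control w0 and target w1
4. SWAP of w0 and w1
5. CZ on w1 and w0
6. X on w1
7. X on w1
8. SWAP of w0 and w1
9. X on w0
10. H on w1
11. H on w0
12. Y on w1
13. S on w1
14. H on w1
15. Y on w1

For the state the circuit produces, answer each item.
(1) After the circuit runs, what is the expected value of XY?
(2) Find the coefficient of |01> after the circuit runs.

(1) In the final state, XY has expectation -1.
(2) The amplitude on |01> is sqrt(2)*(-1 + I)/4.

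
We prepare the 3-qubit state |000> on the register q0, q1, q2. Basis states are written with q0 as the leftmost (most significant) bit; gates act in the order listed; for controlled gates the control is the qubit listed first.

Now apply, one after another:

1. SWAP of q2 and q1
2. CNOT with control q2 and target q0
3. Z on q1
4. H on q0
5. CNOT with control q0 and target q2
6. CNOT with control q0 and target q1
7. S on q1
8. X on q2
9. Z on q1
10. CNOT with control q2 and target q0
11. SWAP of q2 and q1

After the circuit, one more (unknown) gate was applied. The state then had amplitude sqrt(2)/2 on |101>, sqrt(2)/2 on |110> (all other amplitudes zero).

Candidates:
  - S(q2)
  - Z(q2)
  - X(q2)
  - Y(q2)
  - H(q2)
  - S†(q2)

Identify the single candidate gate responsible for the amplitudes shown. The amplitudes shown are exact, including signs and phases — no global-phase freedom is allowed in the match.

The unique candidate consistent with the amplitudes is S(q2).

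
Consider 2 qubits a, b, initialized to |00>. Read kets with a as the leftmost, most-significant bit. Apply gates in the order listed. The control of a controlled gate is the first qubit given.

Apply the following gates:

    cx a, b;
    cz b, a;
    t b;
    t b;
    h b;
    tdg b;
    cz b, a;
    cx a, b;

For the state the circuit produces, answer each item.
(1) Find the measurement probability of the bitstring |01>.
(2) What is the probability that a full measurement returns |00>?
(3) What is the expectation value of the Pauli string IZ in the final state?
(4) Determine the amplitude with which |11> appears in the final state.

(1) A full measurement returns |01> with probability 1/2.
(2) A full measurement returns |00> with probability 1/2.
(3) In the final state, IZ has expectation 0.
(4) The final state's coefficient on |11> equals 0.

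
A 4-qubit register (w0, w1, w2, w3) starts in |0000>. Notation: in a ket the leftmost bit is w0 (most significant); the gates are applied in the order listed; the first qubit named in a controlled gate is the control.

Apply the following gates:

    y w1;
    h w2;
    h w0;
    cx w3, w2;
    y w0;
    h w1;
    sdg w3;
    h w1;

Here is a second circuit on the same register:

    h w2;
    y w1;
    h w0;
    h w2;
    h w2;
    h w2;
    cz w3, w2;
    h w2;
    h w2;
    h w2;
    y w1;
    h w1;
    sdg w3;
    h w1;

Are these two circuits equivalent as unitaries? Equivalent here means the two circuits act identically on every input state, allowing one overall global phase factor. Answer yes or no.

No, they are not equivalent — no single phase factor reconciles the two unitaries.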